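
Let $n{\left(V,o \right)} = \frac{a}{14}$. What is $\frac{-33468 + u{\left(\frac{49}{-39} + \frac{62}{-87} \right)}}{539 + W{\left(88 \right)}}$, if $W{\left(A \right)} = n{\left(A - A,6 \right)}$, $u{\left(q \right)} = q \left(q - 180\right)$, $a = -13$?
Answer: $- \frac{592936794226}{9635919813} \approx -61.534$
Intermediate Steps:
$n{\left(V,o \right)} = - \frac{13}{14}$
$u{\left(q \right)} = q \left(-180 + q\right)$
$W{\left(A \right)} = - \frac{13}{14}$
$\frac{-33468 + u{\left(\frac{49}{-39} + \frac{62}{-87} \right)}}{539 + W{\left(88 \right)}} = \frac{-33468 + \left(\frac{49}{-39} + \frac{62}{-87}\right) \left(-180 + \left(\frac{49}{-39} + \frac{62}{-87}\right)\right)}{539 - \frac{13}{14}} = \frac{-33468 + \left(49 \left(- \frac{1}{39}\right) + 62 \left(- \frac{1}{87}\right)\right) \left(-180 + \left(49 \left(- \frac{1}{39}\right) + 62 \left(- \frac{1}{87}\right)\right)\right)}{\frac{7533}{14}} = \left(-33468 + \left(- \frac{49}{39} - \frac{62}{87}\right) \left(-180 - \frac{2227}{1131}\right)\right) \frac{14}{7533} = \left(-33468 - \frac{2227 \left(-180 - \frac{2227}{1131}\right)}{1131}\right) \frac{14}{7533} = \left(-33468 - - \frac{458332189}{1279161}\right) \frac{14}{7533} = \left(-33468 + \frac{458332189}{1279161}\right) \frac{14}{7533} = \left(- \frac{42352628159}{1279161}\right) \frac{14}{7533} = - \frac{592936794226}{9635919813}$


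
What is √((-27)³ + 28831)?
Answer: 2*√2287 ≈ 95.645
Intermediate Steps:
√((-27)³ + 28831) = √(-19683 + 28831) = √9148 = 2*√2287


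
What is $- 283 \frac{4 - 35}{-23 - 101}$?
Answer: $- \frac{283}{4} \approx -70.75$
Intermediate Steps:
$- 283 \frac{4 - 35}{-23 - 101} = - 283 \left(- \frac{31}{-124}\right) = - 283 \left(\left(-31\right) \left(- \frac{1}{124}\right)\right) = \left(-283\right) \frac{1}{4} = - \frac{283}{4}$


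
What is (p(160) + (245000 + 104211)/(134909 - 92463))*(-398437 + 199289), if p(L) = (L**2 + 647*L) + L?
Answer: -546439019893234/21223 ≈ -2.5747e+10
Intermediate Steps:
p(L) = L**2 + 648*L
(p(160) + (245000 + 104211)/(134909 - 92463))*(-398437 + 199289) = (160*(648 + 160) + (245000 + 104211)/(134909 - 92463))*(-398437 + 199289) = (160*808 + 349211/42446)*(-199148) = (129280 + 349211*(1/42446))*(-199148) = (129280 + 349211/42446)*(-199148) = (5487768091/42446)*(-199148) = -546439019893234/21223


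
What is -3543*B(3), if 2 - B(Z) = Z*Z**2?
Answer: 88575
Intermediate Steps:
B(Z) = 2 - Z**3 (B(Z) = 2 - Z*Z**2 = 2 - Z**3)
-3543*B(3) = -3543*(2 - 1*3**3) = -3543*(2 - 1*27) = -3543*(2 - 27) = -3543*(-25) = 88575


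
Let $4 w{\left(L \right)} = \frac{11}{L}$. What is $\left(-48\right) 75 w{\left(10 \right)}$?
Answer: $-990$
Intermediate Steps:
$w{\left(L \right)} = \frac{11}{4 L}$ ($w{\left(L \right)} = \frac{11 \frac{1}{L}}{4} = \frac{11}{4 L}$)
$\left(-48\right) 75 w{\left(10 \right)} = \left(-48\right) 75 \frac{11}{4 \cdot 10} = - 3600 \cdot \frac{11}{4} \cdot \frac{1}{10} = \left(-3600\right) \frac{11}{40} = -990$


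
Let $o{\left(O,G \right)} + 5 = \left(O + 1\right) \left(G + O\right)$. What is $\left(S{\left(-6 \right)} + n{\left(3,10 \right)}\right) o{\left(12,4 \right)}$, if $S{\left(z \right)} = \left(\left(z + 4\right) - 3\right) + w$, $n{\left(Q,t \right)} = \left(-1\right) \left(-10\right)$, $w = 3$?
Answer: $1624$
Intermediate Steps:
$o{\left(O,G \right)} = -5 + \left(1 + O\right) \left(G + O\right)$ ($o{\left(O,G \right)} = -5 + \left(O + 1\right) \left(G + O\right) = -5 + \left(1 + O\right) \left(G + O\right)$)
$n{\left(Q,t \right)} = 10$
$S{\left(z \right)} = 4 + z$ ($S{\left(z \right)} = \left(\left(z + 4\right) - 3\right) + 3 = \left(\left(4 + z\right) - 3\right) + 3 = \left(1 + z\right) + 3 = 4 + z$)
$\left(S{\left(-6 \right)} + n{\left(3,10 \right)}\right) o{\left(12,4 \right)} = \left(\left(4 - 6\right) + 10\right) \left(-5 + 4 + 12 + 12^{2} + 4 \cdot 12\right) = \left(-2 + 10\right) \left(-5 + 4 + 12 + 144 + 48\right) = 8 \cdot 203 = 1624$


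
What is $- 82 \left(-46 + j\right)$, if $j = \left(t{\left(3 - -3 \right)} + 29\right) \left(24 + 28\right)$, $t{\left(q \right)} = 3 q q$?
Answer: $-580396$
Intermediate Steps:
$t{\left(q \right)} = 3 q^{2}$
$j = 7124$ ($j = \left(3 \left(3 - -3\right)^{2} + 29\right) \left(24 + 28\right) = \left(3 \left(3 + 3\right)^{2} + 29\right) 52 = \left(3 \cdot 6^{2} + 29\right) 52 = \left(3 \cdot 36 + 29\right) 52 = \left(108 + 29\right) 52 = 137 \cdot 52 = 7124$)
$- 82 \left(-46 + j\right) = - 82 \left(-46 + 7124\right) = \left(-82\right) 7078 = -580396$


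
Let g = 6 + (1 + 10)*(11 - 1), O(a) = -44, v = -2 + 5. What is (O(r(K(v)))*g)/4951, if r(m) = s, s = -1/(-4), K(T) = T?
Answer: -5104/4951 ≈ -1.0309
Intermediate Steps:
v = 3
s = ¼ (s = -1*(-¼) = ¼ ≈ 0.25000)
r(m) = ¼
g = 116 (g = 6 + 11*10 = 6 + 110 = 116)
(O(r(K(v)))*g)/4951 = -44*116/4951 = -5104*1/4951 = -5104/4951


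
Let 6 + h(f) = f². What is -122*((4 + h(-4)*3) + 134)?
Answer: -20496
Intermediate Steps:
h(f) = -6 + f²
-122*((4 + h(-4)*3) + 134) = -122*((4 + (-6 + (-4)²)*3) + 134) = -122*((4 + (-6 + 16)*3) + 134) = -122*((4 + 10*3) + 134) = -122*((4 + 30) + 134) = -122*(34 + 134) = -122*168 = -20496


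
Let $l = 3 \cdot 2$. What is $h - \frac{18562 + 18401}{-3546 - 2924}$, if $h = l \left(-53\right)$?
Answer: $- \frac{2020497}{6470} \approx -312.29$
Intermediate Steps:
$l = 6$
$h = -318$ ($h = 6 \left(-53\right) = -318$)
$h - \frac{18562 + 18401}{-3546 - 2924} = -318 - \frac{18562 + 18401}{-3546 - 2924} = -318 - \frac{36963}{-6470} = -318 - 36963 \left(- \frac{1}{6470}\right) = -318 - - \frac{36963}{6470} = -318 + \frac{36963}{6470} = - \frac{2020497}{6470}$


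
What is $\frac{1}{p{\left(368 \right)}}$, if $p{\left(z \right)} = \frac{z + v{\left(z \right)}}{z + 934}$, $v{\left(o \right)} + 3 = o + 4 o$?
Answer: $\frac{62}{105} \approx 0.59048$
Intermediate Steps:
$v{\left(o \right)} = -3 + 5 o$ ($v{\left(o \right)} = -3 + \left(o + 4 o\right) = -3 + 5 o$)
$p{\left(z \right)} = \frac{-3 + 6 z}{934 + z}$ ($p{\left(z \right)} = \frac{z + \left(-3 + 5 z\right)}{z + 934} = \frac{-3 + 6 z}{934 + z}$)
$\frac{1}{p{\left(368 \right)}} = \frac{1}{3 \frac{1}{934 + 368} \left(-1 + 2 \cdot 368\right)} = \frac{1}{3 \cdot \frac{1}{1302} \left(-1 + 736\right)} = \frac{1}{3 \cdot \frac{1}{1302} \cdot 735} = \frac{1}{\frac{105}{62}} = \frac{62}{105}$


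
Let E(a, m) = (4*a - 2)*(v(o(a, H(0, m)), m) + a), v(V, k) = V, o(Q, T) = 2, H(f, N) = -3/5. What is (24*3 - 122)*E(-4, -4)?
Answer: -1800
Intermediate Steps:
H(f, N) = -⅗ (H(f, N) = -3*⅕ = -⅗)
E(a, m) = (-2 + 4*a)*(2 + a) (E(a, m) = (4*a - 2)*(2 + a) = (-2 + 4*a)*(2 + a))
(24*3 - 122)*E(-4, -4) = (24*3 - 122)*(-4 + 4*(-4)² + 6*(-4)) = (72 - 122)*(-4 + 4*16 - 24) = -50*(-4 + 64 - 24) = -50*36 = -1800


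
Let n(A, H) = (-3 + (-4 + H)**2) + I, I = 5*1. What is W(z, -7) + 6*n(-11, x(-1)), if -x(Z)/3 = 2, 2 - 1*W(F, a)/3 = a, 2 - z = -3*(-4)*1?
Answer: 639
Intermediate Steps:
I = 5
z = -10 (z = 2 - (-3*(-4)) = 2 - 12 = -10)
W(F, a) = 6 - 3*a
x(Z) = -6 (x(Z) = -3*2 = -6)
n(A, H) = 2 + (-4 + H)**2 (n(A, H) = (-3 + (-4 + H)**2) + 5 = 2 + (-4 + H)**2)
W(z, -7) + 6*n(-11, x(-1)) = (6 - 3*(-7)) + 6*(2 + (-4 - 6)**2) = (6 + 21) + 6*(2 + (-10)**2) = 27 + 6*(2 + 100) = 27 + 6*102 = 27 + 612 = 639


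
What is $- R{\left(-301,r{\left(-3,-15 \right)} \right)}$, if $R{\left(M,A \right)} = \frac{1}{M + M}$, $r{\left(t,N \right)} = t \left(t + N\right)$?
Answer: $\frac{1}{602} \approx 0.0016611$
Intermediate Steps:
$r{\left(t,N \right)} = t \left(N + t\right)$
$R{\left(M,A \right)} = \frac{1}{2 M}$
$- R{\left(-301,r{\left(-3,-15 \right)} \right)} = - \frac{1}{2 \left(-301\right)} = - \frac{-1}{2 \cdot 301} = \left(-1\right) \left(- \frac{1}{602}\right) = \frac{1}{602}$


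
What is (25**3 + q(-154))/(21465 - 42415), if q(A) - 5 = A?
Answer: -7738/10475 ≈ -0.73871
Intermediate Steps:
q(A) = 5 + A
(25**3 + q(-154))/(21465 - 42415) = (25**3 + (5 - 154))/(21465 - 42415) = (15625 - 149)/(-20950) = 15476*(-1/20950) = -7738/10475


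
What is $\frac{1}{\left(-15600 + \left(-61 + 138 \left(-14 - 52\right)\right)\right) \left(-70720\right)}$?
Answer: $\frac{1}{1751663680} \approx 5.7089 \cdot 10^{-10}$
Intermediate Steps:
$\frac{1}{\left(-15600 + \left(-61 + 138 \left(-14 - 52\right)\right)\right) \left(-70720\right)} = \frac{1}{-15600 + \left(-61 + 138 \left(-66\right)\right)} \left(- \frac{1}{70720}\right) = \frac{1}{-15600 - 9169} \left(- \frac{1}{70720}\right) = \frac{1}{-24769} \left(- \frac{1}{70720}\right) = \left(- \frac{1}{24769}\right) \left(- \frac{1}{70720}\right) = \frac{1}{1751663680}$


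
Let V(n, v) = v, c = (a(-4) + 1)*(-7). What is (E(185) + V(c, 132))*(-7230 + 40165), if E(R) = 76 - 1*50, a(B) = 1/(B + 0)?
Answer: 5203730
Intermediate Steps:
a(B) = 1/B
c = -21/4 (c = (1/(-4) + 1)*(-7) = (-¼ + 1)*(-7) = (¾)*(-7) = -21/4 ≈ -5.2500)
E(R) = 26 (E(R) = 76 - 50 = 26)
(E(185) + V(c, 132))*(-7230 + 40165) = (26 + 132)*(-7230 + 40165) = 158*32935 = 5203730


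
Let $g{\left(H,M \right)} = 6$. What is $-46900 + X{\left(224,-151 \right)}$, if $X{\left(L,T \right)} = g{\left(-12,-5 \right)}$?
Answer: $-46894$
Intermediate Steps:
$X{\left(L,T \right)} = 6$
$-46900 + X{\left(224,-151 \right)} = -46900 + 6 = -46894$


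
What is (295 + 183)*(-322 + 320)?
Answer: -956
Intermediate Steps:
(295 + 183)*(-322 + 320) = 478*(-2) = -956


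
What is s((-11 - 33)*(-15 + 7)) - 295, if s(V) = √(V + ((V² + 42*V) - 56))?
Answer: -295 + 2*√34746 ≈ 77.806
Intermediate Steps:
s(V) = √(-56 + V² + 43*V) (s(V) = √(V + (-56 + V² + 42*V)) = √(-56 + V² + 43*V))
s((-11 - 33)*(-15 + 7)) - 295 = √(-56 + ((-11 - 33)*(-15 + 7))² + 43*((-11 - 33)*(-15 + 7))) - 295 = √(-56 + (-44*(-8))² + 43*(-44*(-8))) - 295 = √(-56 + 352² + 43*352) - 295 = √(-56 + 123904 + 15136) - 295 = √138984 - 295 = 2*√34746 - 295 = -295 + 2*√34746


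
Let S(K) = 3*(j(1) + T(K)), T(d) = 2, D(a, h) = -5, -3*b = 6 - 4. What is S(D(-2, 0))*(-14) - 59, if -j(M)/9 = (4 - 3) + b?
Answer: -17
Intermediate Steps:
b = -⅔ (b = -(6 - 4)/3 = -⅓*2 = -⅔ ≈ -0.66667)
j(M) = -3 (j(M) = -9*((4 - 3) - ⅔) = -9*(1 - ⅔) = -9*⅓ = -3)
S(K) = -3 (S(K) = 3*(-3 + 2) = 3*(-1) = -3)
S(D(-2, 0))*(-14) - 59 = -3*(-14) - 59 = 42 - 59 = -17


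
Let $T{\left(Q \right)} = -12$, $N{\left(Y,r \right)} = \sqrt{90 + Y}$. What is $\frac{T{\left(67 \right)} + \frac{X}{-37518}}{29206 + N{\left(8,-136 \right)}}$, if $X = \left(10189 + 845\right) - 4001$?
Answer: $- \frac{513631319}{1230865057734} + \frac{246211 \sqrt{2}}{2461730115468} \approx -0.00041715$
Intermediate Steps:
$X = 7033$ ($X = 11034 - 4001 = 7033$)
$\frac{T{\left(67 \right)} + \frac{X}{-37518}}{29206 + N{\left(8,-136 \right)}} = \frac{-12 + \frac{7033}{-37518}}{29206 + \sqrt{90 + 8}} = \frac{-12 + 7033 \left(- \frac{1}{37518}\right)}{29206 + \sqrt{98}} = \frac{-12 - \frac{541}{2886}}{29206 + 7 \sqrt{2}} = - \frac{35173}{2886 \left(29206 + 7 \sqrt{2}\right)}$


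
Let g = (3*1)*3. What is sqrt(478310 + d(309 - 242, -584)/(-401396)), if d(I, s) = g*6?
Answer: sqrt(19266177181126394)/200698 ≈ 691.60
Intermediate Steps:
g = 9 (g = 3*3 = 9)
d(I, s) = 54 (d(I, s) = 9*6 = 54)
sqrt(478310 + d(309 - 242, -584)/(-401396)) = sqrt(478310 + 54/(-401396)) = sqrt(478310 + 54*(-1/401396)) = sqrt(478310 - 27/200698) = sqrt(95995860353/200698) = sqrt(19266177181126394)/200698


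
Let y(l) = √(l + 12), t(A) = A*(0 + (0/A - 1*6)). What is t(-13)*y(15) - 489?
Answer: -489 + 234*√3 ≈ -83.700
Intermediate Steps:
t(A) = -6*A (t(A) = A*(0 + (0 - 6)) = A*(0 - 6) = A*(-6) = -6*A)
y(l) = √(12 + l)
t(-13)*y(15) - 489 = (-6*(-13))*√(12 + 15) - 489 = 78*√27 - 489 = 78*(3*√3) - 489 = 234*√3 - 489 = -489 + 234*√3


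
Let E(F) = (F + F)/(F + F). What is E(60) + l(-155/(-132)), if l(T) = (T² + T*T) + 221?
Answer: 1958089/8712 ≈ 224.76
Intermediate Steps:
l(T) = 221 + 2*T² (l(T) = (T² + T²) + 221 = 2*T² + 221 = 221 + 2*T²)
E(F) = 1 (E(F) = (2*F)/((2*F)) = (2*F)*(1/(2*F)) = 1)
E(60) + l(-155/(-132)) = 1 + (221 + 2*(-155/(-132))²) = 1 + (221 + 2*(-155*(-1/132))²) = 1 + (221 + 2*(155/132)²) = 1 + (221 + 2*(24025/17424)) = 1 + (221 + 24025/8712) = 1 + 1949377/8712 = 1958089/8712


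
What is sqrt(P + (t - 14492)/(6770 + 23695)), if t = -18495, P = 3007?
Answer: 2*sqrt(77495570545)/10155 ≈ 54.826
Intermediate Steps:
sqrt(P + (t - 14492)/(6770 + 23695)) = sqrt(3007 + (-18495 - 14492)/(6770 + 23695)) = sqrt(3007 - 32987/30465) = sqrt(91575268/30465) = 2*sqrt(77495570545)/10155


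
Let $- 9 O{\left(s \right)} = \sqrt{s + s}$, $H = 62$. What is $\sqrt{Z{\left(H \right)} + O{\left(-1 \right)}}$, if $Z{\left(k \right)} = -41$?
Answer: $\frac{\sqrt{-369 - i \sqrt{2}}}{3} \approx 0.01227 - 6.4031 i$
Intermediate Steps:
$O{\left(s \right)} = - \frac{\sqrt{2} \sqrt{s}}{9}$ ($O{\left(s \right)} = - \frac{\sqrt{s + s}}{9} = - \frac{\sqrt{2 s}}{9} = - \frac{\sqrt{2} \sqrt{s}}{9}$)
$\sqrt{Z{\left(H \right)} + O{\left(-1 \right)}} = \sqrt{-41 - \frac{\sqrt{2} \sqrt{-1}}{9}} = \sqrt{-41 - \frac{\sqrt{2} i}{9}} = \sqrt{-41 - \frac{i \sqrt{2}}{9}}$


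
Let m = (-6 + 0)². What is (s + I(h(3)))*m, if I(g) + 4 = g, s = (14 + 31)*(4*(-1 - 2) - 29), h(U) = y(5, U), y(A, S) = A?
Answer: -66384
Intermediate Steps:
h(U) = 5
s = -1845 (s = 45*(4*(-3) - 29) = 45*(-12 - 29) = 45*(-41) = -1845)
m = 36 (m = (-6)² = 36)
I(g) = -4 + g
(s + I(h(3)))*m = (-1845 + (-4 + 5))*36 = (-1845 + 1)*36 = -1844*36 = -66384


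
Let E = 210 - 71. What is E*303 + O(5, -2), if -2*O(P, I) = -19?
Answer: 84253/2 ≈ 42127.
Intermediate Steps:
O(P, I) = 19/2 (O(P, I) = -½*(-19) = 19/2)
E = 139
E*303 + O(5, -2) = 139*303 + 19/2 = 42117 + 19/2 = 84253/2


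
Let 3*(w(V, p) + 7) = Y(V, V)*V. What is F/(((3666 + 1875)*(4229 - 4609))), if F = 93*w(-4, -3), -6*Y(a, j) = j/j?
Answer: 1891/6316740 ≈ 0.00029936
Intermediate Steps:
Y(a, j) = -1/6 (Y(a, j) = -j/(6*j) = -1/6*1 = -1/6)
w(V, p) = -7 - V/18 (w(V, p) = -7 + (-V/6)/3 = -7 - V/18)
F = -1891/3 (F = 93*(-7 - 1/18*(-4)) = 93*(-7 + 2/9) = 93*(-61/9) = -1891/3 ≈ -630.33)
F/(((3666 + 1875)*(4229 - 4609))) = -1891*1/((3666 + 1875)*(4229 - 4609))/3 = -1891/(3*(5541*(-380))) = -1891/3/(-2105580) = -1891/3*(-1/2105580) = 1891/6316740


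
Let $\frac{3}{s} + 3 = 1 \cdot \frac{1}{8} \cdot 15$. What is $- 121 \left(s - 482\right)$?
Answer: $\frac{175934}{3} \approx 58645.0$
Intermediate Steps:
$s = - \frac{8}{3}$ ($s = \frac{3}{-3 + 1 \cdot \frac{1}{8} \cdot 15} = \frac{3}{-3 + \frac{1}{8} \cdot 15} = \frac{3}{-3 + \frac{15}{8}} = \frac{3}{- \frac{9}{8}} = 3 \left(- \frac{8}{9}\right) = - \frac{8}{3} \approx -2.6667$)
$- 121 \left(s - 482\right) = - 121 \left(- \frac{8}{3} - 482\right) = \left(-121\right) \left(- \frac{1454}{3}\right) = \frac{175934}{3}$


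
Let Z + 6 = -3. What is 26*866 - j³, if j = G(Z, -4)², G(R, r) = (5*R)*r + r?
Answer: -29721861531660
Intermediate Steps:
Z = -9 (Z = -6 - 3 = -9)
G(R, r) = r + 5*R*r (G(R, r) = 5*R*r + r = r + 5*R*r)
j = 30976 (j = (-4*(1 + 5*(-9)))² = (-4*(1 - 45))² = (-4*(-44))² = 176² = 30976)
26*866 - j³ = 26*866 - 1*30976³ = 22516 - 1*29721861554176 = 22516 - 29721861554176 = -29721861531660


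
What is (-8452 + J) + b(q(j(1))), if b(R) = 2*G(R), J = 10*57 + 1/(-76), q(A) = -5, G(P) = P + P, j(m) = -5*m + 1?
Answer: -600553/76 ≈ -7902.0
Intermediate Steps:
j(m) = 1 - 5*m
G(P) = 2*P
J = 43319/76 (J = 570 - 1/76 = 43319/76 ≈ 569.99)
b(R) = 4*R (b(R) = 2*(2*R) = 4*R)
(-8452 + J) + b(q(j(1))) = (-8452 + 43319/76) + 4*(-5) = -599033/76 - 20 = -600553/76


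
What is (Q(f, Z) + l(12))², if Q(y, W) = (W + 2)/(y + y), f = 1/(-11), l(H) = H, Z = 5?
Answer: 2809/4 ≈ 702.25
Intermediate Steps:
f = -1/11 ≈ -0.090909
Q(y, W) = (2 + W)/(2*y) (Q(y, W) = (2 + W)/((2*y)) = (2 + W)*(1/(2*y)) = (2 + W)/(2*y))
(Q(f, Z) + l(12))² = ((2 + 5)/(2*(-1/11)) + 12)² = ((½)*(-11)*7 + 12)² = (-77/2 + 12)² = (-53/2)² = 2809/4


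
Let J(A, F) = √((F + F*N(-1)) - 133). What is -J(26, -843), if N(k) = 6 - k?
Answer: -23*I*√13 ≈ -82.928*I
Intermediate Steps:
J(A, F) = √(-133 + 8*F) (J(A, F) = √((F + F*(6 - 1*(-1))) - 133) = √((F + F*(6 + 1)) - 133) = √((F + F*7) - 133) = √((F + 7*F) - 133) = √(8*F - 133) = √(-133 + 8*F))
-J(26, -843) = -√(-133 + 8*(-843)) = -√(-133 - 6744) = -√(-6877) = -23*I*√13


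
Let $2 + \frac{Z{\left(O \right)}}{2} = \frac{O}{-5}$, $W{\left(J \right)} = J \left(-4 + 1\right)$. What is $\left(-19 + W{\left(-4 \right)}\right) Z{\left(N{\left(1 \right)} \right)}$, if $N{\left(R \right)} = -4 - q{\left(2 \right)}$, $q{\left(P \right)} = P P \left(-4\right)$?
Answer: $\frac{308}{5} \approx 61.6$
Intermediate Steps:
$q{\left(P \right)} = - 4 P^{2}$ ($q{\left(P \right)} = P^{2} \left(-4\right) = - 4 P^{2}$)
$W{\left(J \right)} = - 3 J$ ($W{\left(J \right)} = J \left(-3\right) = - 3 J$)
$N{\left(R \right)} = 12$ ($N{\left(R \right)} = -4 - - 4 \cdot 2^{2} = -4 - \left(-4\right) 4 = -4 - -16 = -4 + 16 = 12$)
$Z{\left(O \right)} = -4 - \frac{2 O}{5}$ ($Z{\left(O \right)} = -4 + 2 \frac{O}{-5} = -4 + 2 O \left(- \frac{1}{5}\right) = -4 + 2 \left(- \frac{O}{5}\right) = -4 - \frac{2 O}{5}$)
$\left(-19 + W{\left(-4 \right)}\right) Z{\left(N{\left(1 \right)} \right)} = \left(-19 - -12\right) \left(-4 - \frac{24}{5}\right) = \left(-19 + 12\right) \left(-4 - \frac{24}{5}\right) = \left(-7\right) \left(- \frac{44}{5}\right) = \frac{308}{5}$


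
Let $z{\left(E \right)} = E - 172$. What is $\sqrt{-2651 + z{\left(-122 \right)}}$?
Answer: $i \sqrt{2945} \approx 54.268 i$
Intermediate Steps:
$z{\left(E \right)} = -172 + E$
$\sqrt{-2651 + z{\left(-122 \right)}} = \sqrt{-2651 - 294} = \sqrt{-2945} = i \sqrt{2945}$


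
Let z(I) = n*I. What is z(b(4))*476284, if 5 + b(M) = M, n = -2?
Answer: 952568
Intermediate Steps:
b(M) = -5 + M
z(I) = -2*I
z(b(4))*476284 = -2*(-5 + 4)*476284 = -2*(-1)*476284 = 2*476284 = 952568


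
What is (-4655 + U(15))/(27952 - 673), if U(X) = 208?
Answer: -4447/27279 ≈ -0.16302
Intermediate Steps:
(-4655 + U(15))/(27952 - 673) = (-4655 + 208)/(27952 - 673) = -4447/27279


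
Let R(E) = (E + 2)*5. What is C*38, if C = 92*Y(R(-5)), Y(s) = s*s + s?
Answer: 734160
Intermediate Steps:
R(E) = 10 + 5*E (R(E) = (2 + E)*5 = 10 + 5*E)
Y(s) = s + s² (Y(s) = s² + s = s + s²)
C = 19320 (C = 92*((10 + 5*(-5))*(1 + (10 + 5*(-5)))) = 92*((10 - 25)*(1 + (10 - 25))) = 92*(-15*(1 - 15)) = 92*(-15*(-14)) = 92*210 = 19320)
C*38 = 19320*38 = 734160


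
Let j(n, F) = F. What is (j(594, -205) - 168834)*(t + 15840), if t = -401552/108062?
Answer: -144638264976296/54031 ≈ -2.6769e+9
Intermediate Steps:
t = -200776/54031 (t = -401552*1/108062 = -200776/54031 ≈ -3.7159)
(j(594, -205) - 168834)*(t + 15840) = (-205 - 168834)*(-200776/54031 + 15840) = -169039*855650264/54031 = -144638264976296/54031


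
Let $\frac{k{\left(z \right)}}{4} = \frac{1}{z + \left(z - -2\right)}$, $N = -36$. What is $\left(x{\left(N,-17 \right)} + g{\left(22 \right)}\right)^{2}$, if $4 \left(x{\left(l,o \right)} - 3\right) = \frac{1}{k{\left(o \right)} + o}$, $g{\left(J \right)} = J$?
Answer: $\frac{11716929}{18769} \approx 624.27$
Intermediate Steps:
$k{\left(z \right)} = \frac{4}{2 + 2 z}$ ($k{\left(z \right)} = \frac{4}{z + \left(z - -2\right)} = \frac{4}{z + \left(z + 2\right)} = \frac{4}{z + \left(2 + z\right)} = \frac{4}{2 + 2 z}$)
$x{\left(l,o \right)} = 3 + \frac{1}{4 \left(o + \frac{2}{1 + o}\right)}$ ($x{\left(l,o \right)} = 3 + \frac{1}{4 \left(\frac{2}{1 + o} + o\right)} = 3 + \frac{1}{4 \left(o + \frac{2}{1 + o}\right)}$)
$\left(x{\left(N,-17 \right)} + g{\left(22 \right)}\right)^{2} = \left(\frac{24 + \left(1 - 17\right) \left(1 + 12 \left(-17\right)\right)}{4 \left(2 - 17 \left(1 - 17\right)\right)} + 22\right)^{2} = \left(\frac{24 - 16 \left(1 - 204\right)}{4 \left(2 - -272\right)} + 22\right)^{2} = \left(\frac{24 - -3248}{4 \left(2 + 272\right)} + 22\right)^{2} = \left(\frac{24 + 3248}{4 \cdot 274} + 22\right)^{2} = \left(\frac{1}{4} \cdot \frac{1}{274} \cdot 3272 + 22\right)^{2} = \left(\frac{409}{137} + 22\right)^{2} = \left(\frac{3423}{137}\right)^{2} = \frac{11716929}{18769}$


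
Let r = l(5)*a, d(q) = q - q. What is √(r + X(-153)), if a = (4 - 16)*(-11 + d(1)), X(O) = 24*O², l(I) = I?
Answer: 2*√140619 ≈ 749.98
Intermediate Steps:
d(q) = 0
a = 132 (a = (4 - 16)*(-11 + 0) = -12*(-11) = 132)
r = 660 (r = 5*132 = 660)
√(r + X(-153)) = √(660 + 24*(-153)²) = √(660 + 24*23409) = √(660 + 561816) = √562476 = 2*√140619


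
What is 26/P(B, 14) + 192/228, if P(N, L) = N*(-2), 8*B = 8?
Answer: -231/19 ≈ -12.158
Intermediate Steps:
B = 1 (B = (⅛)*8 = 1)
P(N, L) = -2*N
26/P(B, 14) + 192/228 = 26/((-2*1)) + 192/228 = 26/(-2) + 192*(1/228) = 26*(-½) + 16/19 = -13 + 16/19 = -231/19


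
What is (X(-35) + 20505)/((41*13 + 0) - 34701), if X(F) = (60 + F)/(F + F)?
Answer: -287065/478352 ≈ -0.60011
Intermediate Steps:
X(F) = (60 + F)/(2*F) (X(F) = (60 + F)/((2*F)) = (60 + F)*(1/(2*F)) = (60 + F)/(2*F))
(X(-35) + 20505)/((41*13 + 0) - 34701) = ((1/2)*(60 - 35)/(-35) + 20505)/((41*13 + 0) - 34701) = ((1/2)*(-1/35)*25 + 20505)/((533 + 0) - 34701) = (-5/14 + 20505)/(533 - 34701) = (287065/14)/(-34168) = (287065/14)*(-1/34168) = -287065/478352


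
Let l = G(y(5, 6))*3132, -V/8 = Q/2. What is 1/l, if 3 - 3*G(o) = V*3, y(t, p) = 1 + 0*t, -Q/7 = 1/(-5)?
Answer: 5/103356 ≈ 4.8377e-5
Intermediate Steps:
Q = 7/5 (Q = -7/(-5) = -7*(-⅕) = 7/5 ≈ 1.4000)
V = -28/5 (V = -56/(5*2) = -8*7/10 = -28/5 ≈ -5.6000)
y(t, p) = 1 (y(t, p) = 1 + 0 = 1)
G(o) = 33/5 (G(o) = 1 - (-28)*3/15 = 1 - ⅓*(-84/5) = 1 + 28/5 = 33/5)
l = 103356/5 (l = (33/5)*3132 = 103356/5 ≈ 20671.)
1/l = 1/(103356/5) = 5/103356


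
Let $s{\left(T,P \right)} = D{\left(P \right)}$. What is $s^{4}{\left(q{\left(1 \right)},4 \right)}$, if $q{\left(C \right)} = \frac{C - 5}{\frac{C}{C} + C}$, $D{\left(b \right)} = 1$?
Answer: $1$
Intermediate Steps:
$q{\left(C \right)} = \frac{-5 + C}{1 + C}$
$s{\left(T,P \right)} = 1$
$s^{4}{\left(q{\left(1 \right)},4 \right)} = 1^{4} = 1$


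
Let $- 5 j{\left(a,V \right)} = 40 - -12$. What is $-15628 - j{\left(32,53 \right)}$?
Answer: $- \frac{78088}{5} \approx -15618.0$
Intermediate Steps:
$j{\left(a,V \right)} = - \frac{52}{5}$ ($j{\left(a,V \right)} = - \frac{40 - -12}{5} = - \frac{40 + 12}{5} = \left(- \frac{1}{5}\right) 52 = - \frac{52}{5}$)
$-15628 - j{\left(32,53 \right)} = -15628 - - \frac{52}{5} = -15628 + \frac{52}{5} = - \frac{78088}{5}$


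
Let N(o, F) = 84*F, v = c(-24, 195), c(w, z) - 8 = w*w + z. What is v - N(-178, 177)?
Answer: -14089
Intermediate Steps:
c(w, z) = 8 + z + w² (c(w, z) = 8 + (w*w + z) = 8 + (w² + z) = 8 + (z + w²) = 8 + z + w²)
v = 779 (v = 8 + 195 + (-24)² = 8 + 195 + 576 = 779)
v - N(-178, 177) = 779 - 84*177 = 779 - 1*14868 = 779 - 14868 = -14089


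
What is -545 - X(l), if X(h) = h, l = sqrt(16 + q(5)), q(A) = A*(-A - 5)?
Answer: -545 - I*sqrt(34) ≈ -545.0 - 5.831*I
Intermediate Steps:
q(A) = A*(-5 - A)
l = I*sqrt(34) (l = sqrt(16 - 1*5*(5 + 5)) = sqrt(16 - 1*5*10) = sqrt(16 - 50) = sqrt(-34) = I*sqrt(34) ≈ 5.8309*I)
-545 - X(l) = -545 - I*sqrt(34)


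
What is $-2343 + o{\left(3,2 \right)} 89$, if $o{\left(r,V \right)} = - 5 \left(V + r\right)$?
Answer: $-4568$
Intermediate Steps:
$o{\left(r,V \right)} = - 5 V - 5 r$
$-2343 + o{\left(3,2 \right)} 89 = -2343 + \left(\left(-5\right) 2 - 15\right) 89 = -2343 + \left(-10 - 15\right) 89 = -2343 - 2225 = -4568$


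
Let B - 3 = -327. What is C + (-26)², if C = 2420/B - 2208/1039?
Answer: 56084041/84159 ≈ 666.41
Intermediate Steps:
B = -324 (B = 3 - 327 = -324)
C = -807443/84159 (C = 2420/(-324) - 2208/1039 = 2420*(-1/324) - 2208*1/1039 = -605/81 - 2208/1039 = -807443/84159 ≈ -9.5943)
C + (-26)² = -807443/84159 + (-26)² = -807443/84159 + 676 = 56084041/84159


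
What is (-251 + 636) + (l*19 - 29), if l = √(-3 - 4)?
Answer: 356 + 19*I*√7 ≈ 356.0 + 50.269*I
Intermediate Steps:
l = I*√7 (l = √(-7) = I*√7 ≈ 2.6458*I)
(-251 + 636) + (l*19 - 29) = (-251 + 636) + ((I*√7)*19 - 29) = 385 + (19*I*√7 - 29) = 385 + (-29 + 19*I*√7) = 356 + 19*I*√7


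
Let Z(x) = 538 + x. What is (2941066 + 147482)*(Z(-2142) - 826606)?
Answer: -2557966339080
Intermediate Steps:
(2941066 + 147482)*(Z(-2142) - 826606) = (2941066 + 147482)*((538 - 2142) - 826606) = 3088548*(-1604 - 826606) = 3088548*(-828210) = -2557966339080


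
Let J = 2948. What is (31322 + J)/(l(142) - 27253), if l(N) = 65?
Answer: -17135/13594 ≈ -1.2605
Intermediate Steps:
(31322 + J)/(l(142) - 27253) = (31322 + 2948)/(65 - 27253) = 34270/(-27188) = 34270*(-1/27188) = -17135/13594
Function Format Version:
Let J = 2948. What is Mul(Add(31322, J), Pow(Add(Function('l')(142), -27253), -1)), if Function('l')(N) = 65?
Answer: Rational(-17135, 13594) ≈ -1.2605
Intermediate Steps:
Mul(Add(31322, J), Pow(Add(Function('l')(142), -27253), -1)) = Mul(Add(31322, 2948), Pow(Add(65, -27253), -1)) = Mul(34270, Pow(-27188, -1)) = Mul(34270, Rational(-1, 27188)) = Rational(-17135, 13594)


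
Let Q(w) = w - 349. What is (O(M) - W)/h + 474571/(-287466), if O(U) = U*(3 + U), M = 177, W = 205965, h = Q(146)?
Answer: 49952930017/58355598 ≈ 856.01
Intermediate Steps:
Q(w) = -349 + w
h = -203 (h = -349 + 146 = -203)
(O(M) - W)/h + 474571/(-287466) = (177*(3 + 177) - 1*205965)/(-203) + 474571/(-287466) = (177*180 - 205965)*(-1/203) + 474571*(-1/287466) = (31860 - 205965)*(-1/203) - 474571/287466 = -174105*(-1/203) - 474571/287466 = 174105/203 - 474571/287466 = 49952930017/58355598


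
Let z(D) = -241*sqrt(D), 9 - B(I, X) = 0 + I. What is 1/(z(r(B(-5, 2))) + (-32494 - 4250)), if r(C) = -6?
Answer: I/(-36744*I + 241*sqrt(6)) ≈ -2.7208e-5 + 4.3713e-7*I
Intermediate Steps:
B(I, X) = 9 - I (B(I, X) = 9 - (0 + I) = 9 - I)
1/(z(r(B(-5, 2))) + (-32494 - 4250)) = 1/(-241*I*sqrt(6) + (-32494 - 4250)) = 1/(-241*I*sqrt(6) - 36744) = 1/(-36744 - 241*I*sqrt(6))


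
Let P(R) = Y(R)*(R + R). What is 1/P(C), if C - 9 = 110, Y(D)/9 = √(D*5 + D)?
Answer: √714/1529388 ≈ 1.7472e-5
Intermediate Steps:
Y(D) = 9*√6*√D (Y(D) = 9*√(D*5 + D) = 9*√(5*D + D) = 9*√(6*D) = 9*(√6*√D) = 9*√6*√D)
C = 119 (C = 9 + 110 = 119)
P(R) = 18*√6*R^(3/2) (P(R) = (9*√6*√R)*(R + R) = (9*√6*√R)*(2*R) = 18*√6*R^(3/2))
1/P(C) = 1/(18*√6*119^(3/2)) = 1/(18*√6*(119*√119)) = 1/(2142*√714) = √714/1529388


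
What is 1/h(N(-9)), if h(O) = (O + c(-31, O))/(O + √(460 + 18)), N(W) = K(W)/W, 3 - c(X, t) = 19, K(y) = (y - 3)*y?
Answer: 3/7 - √478/28 ≈ -0.35226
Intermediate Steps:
K(y) = y*(-3 + y) (K(y) = (-3 + y)*y = y*(-3 + y))
c(X, t) = -16 (c(X, t) = 3 - 1*19 = 3 - 19 = -16)
N(W) = -3 + W (N(W) = (W*(-3 + W))/W = -3 + W)
h(O) = (-16 + O)/(O + √478) (h(O) = (O - 16)/(O + √(460 + 18)) = (-16 + O)/(O + √478))
1/h(N(-9)) = 1/((-16 + (-3 - 9))/((-3 - 9) + √478)) = 1/((-16 - 12)/(-12 + √478)) = 1/(-28/(-12 + √478)) = 3/7 - √478/28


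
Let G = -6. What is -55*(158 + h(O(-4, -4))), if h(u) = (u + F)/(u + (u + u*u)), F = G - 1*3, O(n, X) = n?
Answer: -68805/8 ≈ -8600.6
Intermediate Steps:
F = -9 (F = -6 - 1*3 = -6 - 3 = -9)
h(u) = (-9 + u)/(u² + 2*u) (h(u) = (u - 9)/(u + (u + u*u)) = (-9 + u)/(u + (u + u²)) = (-9 + u)/(u² + 2*u))
-55*(158 + h(O(-4, -4))) = -55*(158 + (-9 - 4)/((-4)*(2 - 4))) = -55*(158 - ¼*(-13)/(-2)) = -55*(158 - ¼*(-½)*(-13)) = -55*(158 - 13/8) = -55*1251/8 = -68805/8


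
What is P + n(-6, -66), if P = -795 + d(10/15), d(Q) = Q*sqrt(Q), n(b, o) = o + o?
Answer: -927 + 2*sqrt(6)/9 ≈ -926.46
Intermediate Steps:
n(b, o) = 2*o
d(Q) = Q**(3/2)
P = -795 + 2*sqrt(6)/9 (P = -795 + (10/15)**(3/2) = -795 + (10*(1/15))**(3/2) = -795 + (2/3)**(3/2) = -795 + 2*sqrt(6)/9 ≈ -794.46)
P + n(-6, -66) = (-795 + 2*sqrt(6)/9) + 2*(-66) = (-795 + 2*sqrt(6)/9) - 132 = -927 + 2*sqrt(6)/9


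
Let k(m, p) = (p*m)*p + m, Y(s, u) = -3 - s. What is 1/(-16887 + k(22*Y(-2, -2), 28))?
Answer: -1/34157 ≈ -2.9277e-5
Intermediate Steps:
k(m, p) = m + m*p² (k(m, p) = (m*p)*p + m = m*p² + m = m + m*p²)
1/(-16887 + k(22*Y(-2, -2), 28)) = 1/(-16887 + (22*(-3 - 1*(-2)))*(1 + 28²)) = 1/(-16887 + (22*(-3 + 2))*(1 + 784)) = 1/(-16887 + (22*(-1))*785) = 1/(-16887 - 22*785) = 1/(-16887 - 17270) = 1/(-34157) = -1/34157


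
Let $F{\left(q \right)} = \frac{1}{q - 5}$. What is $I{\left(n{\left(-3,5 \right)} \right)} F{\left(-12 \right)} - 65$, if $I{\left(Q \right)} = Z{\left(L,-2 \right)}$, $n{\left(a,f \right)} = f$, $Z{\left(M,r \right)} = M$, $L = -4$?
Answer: $- \frac{1101}{17} \approx -64.765$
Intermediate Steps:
$I{\left(Q \right)} = -4$
$F{\left(q \right)} = \frac{1}{-5 + q}$
$I{\left(n{\left(-3,5 \right)} \right)} F{\left(-12 \right)} - 65 = - \frac{4}{-5 - 12} - 65 = - \frac{4}{-17} - 65 = \left(-4\right) \left(- \frac{1}{17}\right) - 65 = \frac{4}{17} - 65 = - \frac{1101}{17}$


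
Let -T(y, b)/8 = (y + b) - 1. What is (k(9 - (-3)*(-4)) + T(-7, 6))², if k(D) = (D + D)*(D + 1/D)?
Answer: 1296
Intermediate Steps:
T(y, b) = 8 - 8*b - 8*y (T(y, b) = -8*((y + b) - 1) = -8*((b + y) - 1) = -8*(-1 + b + y) = 8 - 8*b - 8*y)
k(D) = 2*D*(D + 1/D) (k(D) = (2*D)*(D + 1/D) = 2*D*(D + 1/D))
(k(9 - (-3)*(-4)) + T(-7, 6))² = ((2 + 2*(9 - (-3)*(-4))²) + (8 - 8*6 - 8*(-7)))² = ((2 + 2*(9 - 1*12)²) + (8 - 48 + 56))² = ((2 + 2*(9 - 12)²) + 16)² = ((2 + 2*(-3)²) + 16)² = ((2 + 2*9) + 16)² = ((2 + 18) + 16)² = (20 + 16)² = 36² = 1296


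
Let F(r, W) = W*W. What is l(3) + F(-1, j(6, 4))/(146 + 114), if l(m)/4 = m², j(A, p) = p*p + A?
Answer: 2461/65 ≈ 37.862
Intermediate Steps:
j(A, p) = A + p² (j(A, p) = p² + A = A + p²)
l(m) = 4*m²
F(r, W) = W²
l(3) + F(-1, j(6, 4))/(146 + 114) = 4*3² + (6 + 4²)²/(146 + 114) = 4*9 + (6 + 16)²/260 = 36 + 22²*(1/260) = 36 + 484*(1/260) = 36 + 121/65 = 2461/65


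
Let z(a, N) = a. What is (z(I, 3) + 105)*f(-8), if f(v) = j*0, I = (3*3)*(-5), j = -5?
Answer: 0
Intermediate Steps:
I = -45 (I = 9*(-5) = -45)
f(v) = 0 (f(v) = -5*0 = 0)
(z(I, 3) + 105)*f(-8) = (-45 + 105)*0 = 60*0 = 0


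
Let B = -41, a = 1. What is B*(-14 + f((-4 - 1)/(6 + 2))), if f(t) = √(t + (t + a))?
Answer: 574 - 41*I/2 ≈ 574.0 - 20.5*I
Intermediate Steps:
f(t) = √(1 + 2*t) (f(t) = √(t + (t + 1)) = √(t + (1 + t)) = √(1 + 2*t))
B*(-14 + f((-4 - 1)/(6 + 2))) = -41*(-14 + √(1 + 2*((-4 - 1)/(6 + 2)))) = -41*(-14 + √(1 + 2*(-5/8))) = -41*(-14 + √(1 - 5/4)) = -41*(-14 + √(-¼)) = -41*(-14 + I/2) = 574 - 41*I/2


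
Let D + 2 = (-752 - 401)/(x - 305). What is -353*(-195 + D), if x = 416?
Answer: 8126060/111 ≈ 73208.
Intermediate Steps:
D = -1375/111 (D = -2 + (-752 - 401)/(416 - 305) = -2 - 1153/111 = -1375/111 ≈ -12.387)
-353*(-195 + D) = -353*(-195 - 1375/111) = -353*(-23020/111) = 8126060/111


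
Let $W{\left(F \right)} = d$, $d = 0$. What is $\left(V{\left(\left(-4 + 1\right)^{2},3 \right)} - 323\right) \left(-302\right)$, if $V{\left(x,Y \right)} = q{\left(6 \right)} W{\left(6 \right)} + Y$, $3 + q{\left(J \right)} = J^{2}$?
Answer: $96640$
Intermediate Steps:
$q{\left(J \right)} = -3 + J^{2}$
$W{\left(F \right)} = 0$
$V{\left(x,Y \right)} = Y$ ($V{\left(x,Y \right)} = \left(-3 + 6^{2}\right) 0 + Y = \left(-3 + 36\right) 0 + Y = 33 \cdot 0 + Y = 0 + Y = Y$)
$\left(V{\left(\left(-4 + 1\right)^{2},3 \right)} - 323\right) \left(-302\right) = \left(3 - 323\right) \left(-302\right) = \left(-320\right) \left(-302\right) = 96640$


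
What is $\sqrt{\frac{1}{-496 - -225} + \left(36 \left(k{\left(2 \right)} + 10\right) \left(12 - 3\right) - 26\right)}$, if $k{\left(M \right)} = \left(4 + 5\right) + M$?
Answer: $\frac{9 \sqrt{6145467}}{271} \approx 82.329$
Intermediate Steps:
$k{\left(M \right)} = 9 + M$
$\sqrt{\frac{1}{-496 - -225} + \left(36 \left(k{\left(2 \right)} + 10\right) \left(12 - 3\right) - 26\right)} = \sqrt{\frac{1}{-496 - -225} - \left(26 - 36 \left(\left(9 + 2\right) + 10\right) \left(12 - 3\right)\right)} = \sqrt{\frac{1}{-496 + \left(-599 + \left(-158 + 982\right)\right)} - \left(26 - 36 \left(11 + 10\right) 9\right)} = \sqrt{\frac{1}{-496 + \left(-599 + 824\right)} - \left(26 - 36 \cdot 21 \cdot 9\right)} = \sqrt{\frac{1}{-496 + 225} + \left(36 \cdot 189 - 26\right)} = \sqrt{\frac{1}{-271} + \left(6804 - 26\right)} = \sqrt{- \frac{1}{271} + 6778} = \sqrt{\frac{1836837}{271}} = \frac{9 \sqrt{6145467}}{271}$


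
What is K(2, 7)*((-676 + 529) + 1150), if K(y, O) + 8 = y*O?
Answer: 6018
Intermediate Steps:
K(y, O) = -8 + O*y (K(y, O) = -8 + y*O = -8 + O*y)
K(2, 7)*((-676 + 529) + 1150) = (-8 + 7*2)*((-676 + 529) + 1150) = (-8 + 14)*(-147 + 1150) = 6*1003 = 6018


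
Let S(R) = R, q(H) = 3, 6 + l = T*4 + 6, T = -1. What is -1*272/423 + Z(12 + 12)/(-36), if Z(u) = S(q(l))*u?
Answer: -1118/423 ≈ -2.6430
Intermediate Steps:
l = -4 (l = -6 + (-1*4 + 6) = -6 + (-4 + 6) = -6 + 2 = -4)
Z(u) = 3*u
-1*272/423 + Z(12 + 12)/(-36) = -1*272/423 + (3*(12 + 12))/(-36) = -272*1/423 + (3*24)*(-1/36) = -272/423 + 72*(-1/36) = -272/423 - 2 = -1118/423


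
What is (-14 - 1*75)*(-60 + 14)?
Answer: 4094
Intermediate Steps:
(-14 - 1*75)*(-60 + 14) = (-14 - 75)*(-46) = -89*(-46) = 4094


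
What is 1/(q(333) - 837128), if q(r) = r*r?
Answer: -1/726239 ≈ -1.3770e-6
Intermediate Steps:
q(r) = r²
1/(q(333) - 837128) = 1/(333² - 837128) = 1/(110889 - 837128) = 1/(-726239) = -1/726239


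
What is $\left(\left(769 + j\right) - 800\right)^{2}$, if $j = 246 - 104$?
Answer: $12321$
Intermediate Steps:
$j = 142$
$\left(\left(769 + j\right) - 800\right)^{2} = \left(\left(769 + 142\right) - 800\right)^{2} = \left(911 - 800\right)^{2} = 111^{2} = 12321$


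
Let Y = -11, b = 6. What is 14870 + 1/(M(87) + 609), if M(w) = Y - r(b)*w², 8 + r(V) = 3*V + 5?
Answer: 1679373189/112937 ≈ 14870.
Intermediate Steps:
r(V) = -3 + 3*V (r(V) = -8 + (3*V + 5) = -8 + (5 + 3*V) = -3 + 3*V)
M(w) = -11 - 15*w² (M(w) = -11 - (-3 + 3*6)*w² = -11 - (-3 + 18)*w² = -11 - 15*w²)
14870 + 1/(M(87) + 609) = 14870 + 1/((-11 - 15*87²) + 609) = 14870 + 1/((-11 - 15*7569) + 609) = 14870 + 1/((-11 - 113535) + 609) = 14870 + 1/(-113546 + 609) = 14870 + 1/(-112937) = 14870 - 1/112937 = 1679373189/112937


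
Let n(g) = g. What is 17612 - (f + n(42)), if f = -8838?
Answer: 26408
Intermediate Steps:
17612 - (f + n(42)) = 17612 - (-8838 + 42) = 17612 - 1*(-8796) = 17612 + 8796 = 26408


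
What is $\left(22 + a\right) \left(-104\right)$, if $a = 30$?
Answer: $-5408$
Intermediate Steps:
$\left(22 + a\right) \left(-104\right) = \left(22 + 30\right) \left(-104\right) = 52 \left(-104\right) = -5408$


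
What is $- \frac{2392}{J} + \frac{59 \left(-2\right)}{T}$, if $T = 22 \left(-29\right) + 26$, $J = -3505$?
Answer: $\frac{938747}{1072530} \approx 0.87526$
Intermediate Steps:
$T = -612$ ($T = -638 + 26 = -612$)
$- \frac{2392}{J} + \frac{59 \left(-2\right)}{T} = - \frac{2392}{-3505} + \frac{59 \left(-2\right)}{-612} = \left(-2392\right) \left(- \frac{1}{3505}\right) - - \frac{59}{306} = \frac{2392}{3505} + \frac{59}{306} = \frac{938747}{1072530}$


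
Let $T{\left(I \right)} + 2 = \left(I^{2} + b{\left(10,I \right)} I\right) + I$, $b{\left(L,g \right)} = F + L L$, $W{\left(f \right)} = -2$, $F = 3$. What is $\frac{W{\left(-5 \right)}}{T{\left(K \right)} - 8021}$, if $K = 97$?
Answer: $- \frac{1}{5737} \approx -0.00017431$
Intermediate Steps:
$b{\left(L,g \right)} = 3 + L^{2}$ ($b{\left(L,g \right)} = 3 + L L = 3 + L^{2}$)
$T{\left(I \right)} = -2 + I^{2} + 104 I$ ($T{\left(I \right)} = -2 + \left(\left(I^{2} + \left(3 + 10^{2}\right) I\right) + I\right) = -2 + \left(\left(I^{2} + \left(3 + 100\right) I\right) + I\right) = -2 + \left(\left(I^{2} + 103 I\right) + I\right) = -2 + \left(I^{2} + 104 I\right) = -2 + I^{2} + 104 I$)
$\frac{W{\left(-5 \right)}}{T{\left(K \right)} - 8021} = - \frac{2}{\left(-2 + 97^{2} + 104 \cdot 97\right) - 8021} = - \frac{2}{\left(-2 + 9409 + 10088\right) - 8021} = - \frac{2}{19495 - 8021} = - \frac{2}{11474} = \left(-2\right) \frac{1}{11474} = - \frac{1}{5737}$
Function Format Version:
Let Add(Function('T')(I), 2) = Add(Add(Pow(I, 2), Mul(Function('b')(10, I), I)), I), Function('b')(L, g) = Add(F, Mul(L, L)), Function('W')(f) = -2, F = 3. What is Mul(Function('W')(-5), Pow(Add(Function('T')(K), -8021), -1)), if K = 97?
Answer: Rational(-1, 5737) ≈ -0.00017431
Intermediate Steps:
Function('b')(L, g) = Add(3, Pow(L, 2)) (Function('b')(L, g) = Add(3, Mul(L, L)) = Add(3, Pow(L, 2)))
Function('T')(I) = Add(-2, Pow(I, 2), Mul(104, I)) (Function('T')(I) = Add(-2, Add(Add(Pow(I, 2), Mul(Add(3, Pow(10, 2)), I)), I)) = Add(-2, Add(Add(Pow(I, 2), Mul(Add(3, 100), I)), I)) = Add(-2, Add(Add(Pow(I, 2), Mul(103, I)), I)) = Add(-2, Add(Pow(I, 2), Mul(104, I))) = Add(-2, Pow(I, 2), Mul(104, I)))
Mul(Function('W')(-5), Pow(Add(Function('T')(K), -8021), -1)) = Mul(-2, Pow(Add(Add(-2, Pow(97, 2), Mul(104, 97)), -8021), -1)) = Mul(-2, Pow(Add(Add(-2, 9409, 10088), -8021), -1)) = Mul(-2, Pow(Add(19495, -8021), -1)) = Mul(-2, Pow(11474, -1)) = Mul(-2, Rational(1, 11474)) = Rational(-1, 5737)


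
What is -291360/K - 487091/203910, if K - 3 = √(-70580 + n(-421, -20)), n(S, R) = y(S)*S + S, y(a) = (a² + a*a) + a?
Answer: (-487091*√149130682 + 59412678873*I)/(203910*(√149130682 - 3*I)) ≈ -2.3946 + 23.859*I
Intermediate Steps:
y(a) = a + 2*a² (y(a) = (a² + a²) + a = 2*a² + a = a + 2*a²)
n(S, R) = S + S²*(1 + 2*S) (n(S, R) = (S*(1 + 2*S))*S + S = S²*(1 + 2*S) + S = S + S²*(1 + 2*S))
K = 3 + I*√149130682 (K = 3 + √(-70580 - 421*(1 - 421*(1 + 2*(-421)))) = 3 + √(-70580 - 421*(1 - 421*(1 - 842))) = 3 + √(-70580 - 421*(1 - 421*(-841))) = 3 + √(-70580 - 421*(1 + 354061)) = 3 + √(-70580 - 421*354062) = 3 + √(-70580 - 149060102) = 3 + √(-149130682) = 3 + I*√149130682 ≈ 3.0 + 12212.0*I)
-291360/K - 487091/203910 = -291360/(3 + I*√149130682) - 487091/203910 = -487091/203910 - 291360/(3 + I*√149130682)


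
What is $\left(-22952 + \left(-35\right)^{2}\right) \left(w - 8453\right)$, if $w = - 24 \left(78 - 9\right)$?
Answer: $219638243$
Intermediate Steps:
$w = -1656$ ($w = \left(-24\right) 69 = -1656$)
$\left(-22952 + \left(-35\right)^{2}\right) \left(w - 8453\right) = \left(-22952 + \left(-35\right)^{2}\right) \left(-1656 - 8453\right) = \left(-22952 + 1225\right) \left(-10109\right) = \left(-21727\right) \left(-10109\right) = 219638243$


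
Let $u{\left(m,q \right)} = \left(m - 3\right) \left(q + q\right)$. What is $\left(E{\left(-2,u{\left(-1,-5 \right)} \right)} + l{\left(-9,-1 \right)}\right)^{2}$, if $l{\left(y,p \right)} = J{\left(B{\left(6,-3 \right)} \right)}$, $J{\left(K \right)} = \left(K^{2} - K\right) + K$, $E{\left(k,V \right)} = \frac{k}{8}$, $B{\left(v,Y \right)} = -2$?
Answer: $\frac{225}{16} \approx 14.063$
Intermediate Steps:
$u{\left(m,q \right)} = 2 q \left(-3 + m\right)$ ($u{\left(m,q \right)} = \left(-3 + m\right) 2 q = 2 q \left(-3 + m\right)$)
$E{\left(k,V \right)} = \frac{k}{8}$ ($E{\left(k,V \right)} = k \frac{1}{8} = \frac{k}{8}$)
$J{\left(K \right)} = K^{2}$
$l{\left(y,p \right)} = 4$ ($l{\left(y,p \right)} = \left(-2\right)^{2} = 4$)
$\left(E{\left(-2,u{\left(-1,-5 \right)} \right)} + l{\left(-9,-1 \right)}\right)^{2} = \left(\frac{1}{8} \left(-2\right) + 4\right)^{2} = \left(- \frac{1}{4} + 4\right)^{2} = \left(\frac{15}{4}\right)^{2} = \frac{225}{16}$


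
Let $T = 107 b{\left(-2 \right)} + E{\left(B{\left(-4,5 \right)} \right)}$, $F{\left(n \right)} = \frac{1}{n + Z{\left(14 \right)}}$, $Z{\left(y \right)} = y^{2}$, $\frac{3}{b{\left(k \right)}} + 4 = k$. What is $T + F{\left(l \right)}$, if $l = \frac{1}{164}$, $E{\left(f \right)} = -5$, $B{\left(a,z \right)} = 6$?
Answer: $- \frac{3760637}{64290} \approx -58.495$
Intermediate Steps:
$b{\left(k \right)} = \frac{3}{-4 + k}$
$l = \frac{1}{164} \approx 0.0060976$
$F{\left(n \right)} = \frac{1}{196 + n}$ ($F{\left(n \right)} = \frac{1}{n + 14^{2}} = \frac{1}{n + 196} = \frac{1}{196 + n}$)
$T = - \frac{117}{2}$ ($T = 107 \frac{3}{-4 - 2} - 5 = 107 \frac{3}{-6} - 5 = 107 \cdot 3 \left(- \frac{1}{6}\right) - 5 = 107 \left(- \frac{1}{2}\right) - 5 = - \frac{107}{2} - 5 = - \frac{117}{2} \approx -58.5$)
$T + F{\left(l \right)} = - \frac{117}{2} + \frac{1}{196 + \frac{1}{164}} = - \frac{117}{2} + \frac{1}{\frac{32145}{164}} = - \frac{117}{2} + \frac{164}{32145} = - \frac{3760637}{64290}$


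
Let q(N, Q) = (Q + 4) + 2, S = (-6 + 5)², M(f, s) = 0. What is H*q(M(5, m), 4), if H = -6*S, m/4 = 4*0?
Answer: -60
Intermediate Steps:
m = 0 (m = 4*(4*0) = 4*0 = 0)
S = 1 (S = (-1)² = 1)
q(N, Q) = 6 + Q (q(N, Q) = (4 + Q) + 2 = 6 + Q)
H = -6 (H = -6*1 = -6)
H*q(M(5, m), 4) = -6*(6 + 4) = -6*10 = -60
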